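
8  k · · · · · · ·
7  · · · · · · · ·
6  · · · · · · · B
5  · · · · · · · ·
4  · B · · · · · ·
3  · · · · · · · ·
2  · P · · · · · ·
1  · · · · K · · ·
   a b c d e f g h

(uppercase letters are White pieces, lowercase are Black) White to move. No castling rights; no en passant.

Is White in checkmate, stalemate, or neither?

neither

White to move; white king on e1.
In check: no.
Legal moves for White include: Bhf8, Bg7, Bg5, Bf4, Be3, Bhd2, Bc1, Bbf8, Be7, Bd6, Bc5, Ba5, Bc3, Ba3, Bbd2, Kf2, Ke2, Kd2, ... (list truncated; more exist).
White has legal moves and is not in check → neither.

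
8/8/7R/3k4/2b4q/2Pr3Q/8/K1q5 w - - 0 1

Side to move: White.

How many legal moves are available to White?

White to move; king on a1.
In check: yes, from the black queen on c1.
Legal moves: none.
Count: 0.

0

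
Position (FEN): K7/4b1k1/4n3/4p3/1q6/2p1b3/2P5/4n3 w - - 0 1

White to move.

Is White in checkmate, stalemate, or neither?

White to move; white king on a8.
In check: no.
King squares — a7: attacked by Be3; b7: attacked by Qb4; b8: attacked by Qb4.
Legal moves for White: none.
Not in check and no legal moves → stalemate.

stalemate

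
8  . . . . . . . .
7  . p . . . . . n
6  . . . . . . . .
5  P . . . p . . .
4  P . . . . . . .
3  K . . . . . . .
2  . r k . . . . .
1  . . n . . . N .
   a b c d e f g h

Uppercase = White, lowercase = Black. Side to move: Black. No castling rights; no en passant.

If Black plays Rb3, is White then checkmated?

yes

After Rb3: white king on a3; in check: yes, from the black rook on b3.
King squares — a2: attacked by Nc1; b2: attacked by Kc2; b3: attacked by Nc1; a4: own pawn; b4: attacked by Rb3.
White has no legal moves → checkmate.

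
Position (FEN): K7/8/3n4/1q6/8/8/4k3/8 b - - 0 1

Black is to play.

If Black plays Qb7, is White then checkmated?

After Qb7: white king on a8; in check: yes, from the black queen on b7.
King squares — a7: attacked by Qb7; b7: attacked by Nd6; b8: attacked by Qb7.
White has no legal moves → checkmate.

yes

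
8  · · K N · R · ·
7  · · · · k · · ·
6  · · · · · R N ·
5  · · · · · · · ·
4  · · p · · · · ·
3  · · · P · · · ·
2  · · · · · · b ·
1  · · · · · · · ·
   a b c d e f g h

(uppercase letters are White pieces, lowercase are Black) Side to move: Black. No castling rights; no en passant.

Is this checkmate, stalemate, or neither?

checkmate

Black to move; black king on e7.
In check: yes, from the white knight on g6.
King squares — d6: attacked by Rf6; e6: attacked by Rf6; f6: attacked by Rf8; d7: attacked by Kc8; f7: attacked by Rf6; d8: attacked by Kc8; e8: attacked by Rf8; f8: attacked by Rf6.
Legal moves for Black: none.
In check with no legal moves → checkmate.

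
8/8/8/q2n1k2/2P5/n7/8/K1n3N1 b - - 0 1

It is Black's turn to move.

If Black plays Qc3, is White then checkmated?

After Qc3: white king on a1; in check: yes, from the black queen on c3.
King squares — b1: attacked by Na3; a2: attacked by Nc1; b2: attacked by Qc3.
White has no legal moves → checkmate.

yes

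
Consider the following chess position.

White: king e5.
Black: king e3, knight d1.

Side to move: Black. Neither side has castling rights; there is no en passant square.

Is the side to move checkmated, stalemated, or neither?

Black to move; black king on e3.
In check: no.
Legal moves for Black: Kf3, Kd3, Kf2, Ke2, Kd2, Nc3, Nf2, Nb2.
Black has 8 legal moves and is not in check → neither.

neither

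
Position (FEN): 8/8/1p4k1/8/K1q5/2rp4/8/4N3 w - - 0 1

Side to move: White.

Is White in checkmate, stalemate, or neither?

checkmate

White to move; white king on a4.
In check: yes, from the black queen on c4.
King squares — a3: attacked by Rc3; b3: attacked by Rc3; b4: attacked by Qc4; a5: attacked by Pb6; b5: attacked by Qc4.
Legal moves for White: none.
In check with no legal moves → checkmate.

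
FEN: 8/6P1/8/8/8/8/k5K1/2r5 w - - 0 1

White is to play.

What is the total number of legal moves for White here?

White to move; king on g2.
In check: no.
Legal moves: Kh3, Kg3, Kf3, Kh2, Kf2, g8=Q+, g8=R, g8=B+, g8=N.
Count: 9.

9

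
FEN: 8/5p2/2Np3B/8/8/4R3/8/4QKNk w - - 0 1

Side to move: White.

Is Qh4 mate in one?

After Qh4: black king on h1; in check: yes, from the white queen on h4.
King squares — g1: attacked by Kf1; g2: attacked by Kf1; h2: attacked by Qh4.
Black has no legal moves → checkmate.

yes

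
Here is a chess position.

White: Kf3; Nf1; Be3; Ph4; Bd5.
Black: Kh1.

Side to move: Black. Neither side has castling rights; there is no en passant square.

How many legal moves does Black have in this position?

0

Black to move; king on h1.
In check: no.
Legal moves: none.
Count: 0.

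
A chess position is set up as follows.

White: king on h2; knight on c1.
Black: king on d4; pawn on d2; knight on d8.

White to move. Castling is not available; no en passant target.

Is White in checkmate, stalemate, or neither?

neither

White to move; white king on h2.
In check: no.
Legal moves for White: Kh3, Kg3, Kg2, Kh1, Kg1, Nd3, Nb3+, Ne2+, Na2.
White has 9 legal moves and is not in check → neither.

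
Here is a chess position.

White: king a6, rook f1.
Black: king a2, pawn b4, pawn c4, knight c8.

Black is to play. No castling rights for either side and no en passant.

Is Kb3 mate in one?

no

After Kb3: white king on a6; in check: no.
White is not in check, so this cannot be checkmate.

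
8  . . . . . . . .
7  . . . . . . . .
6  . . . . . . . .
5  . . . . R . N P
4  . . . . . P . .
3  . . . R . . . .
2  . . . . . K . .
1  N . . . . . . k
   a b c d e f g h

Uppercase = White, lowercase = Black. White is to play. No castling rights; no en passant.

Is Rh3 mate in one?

After Rh3: black king on h1; in check: yes, from the white rook on h3.
King squares — g1: attacked by Kf2; g2: attacked by Kf2; h2: attacked by Rh3.
Black has no legal moves → checkmate.

yes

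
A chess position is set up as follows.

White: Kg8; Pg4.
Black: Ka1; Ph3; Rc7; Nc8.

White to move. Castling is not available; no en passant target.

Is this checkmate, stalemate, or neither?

White to move; white king on g8.
In check: no.
Legal moves for White: Kh8, Kf8, g5.
White has 3 legal moves and is not in check → neither.

neither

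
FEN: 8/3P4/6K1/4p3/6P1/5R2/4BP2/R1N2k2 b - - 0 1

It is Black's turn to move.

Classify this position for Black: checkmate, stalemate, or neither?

Black to move; black king on f1.
In check: yes, from the white bishop on e2.
King squares — e1: available; g1: available; e2: attacked by Nc1; f2: attacked by Rf3; g2: available.
Legal moves for Black: Kg2, Kg1, Ke1.
Black is in check but has 3 legal moves → neither.

neither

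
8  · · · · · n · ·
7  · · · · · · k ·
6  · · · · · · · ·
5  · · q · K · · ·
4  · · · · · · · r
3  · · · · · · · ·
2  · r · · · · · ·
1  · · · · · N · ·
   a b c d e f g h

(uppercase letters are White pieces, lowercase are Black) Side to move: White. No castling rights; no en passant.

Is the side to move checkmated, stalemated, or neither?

checkmate

White to move; white king on e5.
In check: yes, from the black queen on c5.
King squares — d4: attacked by Rh4; e4: attacked by Rh4; f4: attacked by Rh4; d5: attacked by Qc5; f5: attacked by Qc5; d6: attacked by Qc5; e6: attacked by Nf8; f6: attacked by Kg7.
Legal moves for White: none.
In check with no legal moves → checkmate.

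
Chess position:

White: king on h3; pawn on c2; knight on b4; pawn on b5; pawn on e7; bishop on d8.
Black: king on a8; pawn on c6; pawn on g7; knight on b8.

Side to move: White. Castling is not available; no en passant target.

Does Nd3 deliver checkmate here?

After Nd3: black king on a8; in check: no.
Black is not in check, so this cannot be checkmate.

no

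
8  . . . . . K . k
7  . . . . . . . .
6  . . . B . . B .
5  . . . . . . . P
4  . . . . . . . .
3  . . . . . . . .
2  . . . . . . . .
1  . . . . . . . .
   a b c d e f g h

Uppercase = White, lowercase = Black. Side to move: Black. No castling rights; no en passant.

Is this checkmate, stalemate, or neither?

Black to move; black king on h8.
In check: no.
King squares — g7: attacked by Kf8; h7: attacked by Bg6; g8: attacked by Kf8.
Legal moves for Black: none.
Not in check and no legal moves → stalemate.

stalemate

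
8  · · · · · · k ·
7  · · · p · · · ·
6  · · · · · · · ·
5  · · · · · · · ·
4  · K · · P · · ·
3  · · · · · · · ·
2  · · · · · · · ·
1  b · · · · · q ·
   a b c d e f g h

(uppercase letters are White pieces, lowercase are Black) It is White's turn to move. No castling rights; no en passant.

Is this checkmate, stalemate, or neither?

neither

White to move; white king on b4.
In check: no.
Legal moves for White: Kb5, Ka5, Kc4, Ka4, Kb3, Ka3, e5.
White has 7 legal moves and is not in check → neither.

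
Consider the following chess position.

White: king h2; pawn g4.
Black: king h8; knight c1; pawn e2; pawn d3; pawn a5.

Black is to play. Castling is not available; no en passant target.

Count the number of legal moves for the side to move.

Black to move; king on h8.
In check: no.
Legal moves: Kg8, Kh7, Kg7, Nb3, Na2, a4, d2, e1=Q, e1=R, e1=B, e1=N.
Count: 11.

11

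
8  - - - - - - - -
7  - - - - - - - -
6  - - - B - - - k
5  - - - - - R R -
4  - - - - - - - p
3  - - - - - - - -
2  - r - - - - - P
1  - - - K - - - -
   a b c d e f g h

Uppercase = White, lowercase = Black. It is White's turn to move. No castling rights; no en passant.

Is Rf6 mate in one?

no

After Rf6: black king on h6; in check: yes, from the white rook on f6.
Black has 2 legal replies: Kh7, Kxg5.
In check but a legal move exists → not checkmate.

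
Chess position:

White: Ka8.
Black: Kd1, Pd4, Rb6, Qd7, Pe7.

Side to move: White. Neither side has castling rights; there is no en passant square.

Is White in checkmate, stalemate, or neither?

stalemate

White to move; white king on a8.
In check: no.
King squares — a7: attacked by Qd7; b7: attacked by Rb6; b8: attacked by Rb6.
Legal moves for White: none.
Not in check and no legal moves → stalemate.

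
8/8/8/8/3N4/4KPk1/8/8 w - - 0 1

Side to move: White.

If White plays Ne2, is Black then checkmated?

no

After Ne2: black king on g3; in check: yes, from the white knight on e2.
Black has 4 legal replies: Kh4, Kh3, Kh2, Kg2.
In check but a legal move exists → not checkmate.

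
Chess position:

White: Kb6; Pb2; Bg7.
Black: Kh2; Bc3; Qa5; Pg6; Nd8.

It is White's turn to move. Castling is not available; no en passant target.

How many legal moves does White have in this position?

0

White to move; king on b6.
In check: yes, from the black queen on a5.
Legal moves: none.
Count: 0.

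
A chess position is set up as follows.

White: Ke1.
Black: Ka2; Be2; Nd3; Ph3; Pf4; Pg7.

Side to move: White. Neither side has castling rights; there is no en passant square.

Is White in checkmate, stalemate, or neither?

White to move; white king on e1.
In check: yes, from the black knight on d3.
King squares — d1: attacked by Be2; f1: attacked by Be2; d2: available; e2: available; f2: attacked by Nd3.
Legal moves for White: Kxe2, Kd2.
White is in check but has 2 legal moves → neither.

neither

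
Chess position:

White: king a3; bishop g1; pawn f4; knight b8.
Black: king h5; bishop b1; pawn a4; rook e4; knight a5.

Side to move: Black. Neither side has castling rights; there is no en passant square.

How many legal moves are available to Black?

Black to move; king on h5.
In check: no.
Legal moves: Kh6, Kg6, Kh4, Kg4, Nb7, Nc6, Nc4+, Nb3, Re8, Re7, Re6, Re5, Rxf4, Rd4, Rc4, Rb4, Re3+, Re2, Re1, Bd3, Bc2, Ba2.
Count: 22.

22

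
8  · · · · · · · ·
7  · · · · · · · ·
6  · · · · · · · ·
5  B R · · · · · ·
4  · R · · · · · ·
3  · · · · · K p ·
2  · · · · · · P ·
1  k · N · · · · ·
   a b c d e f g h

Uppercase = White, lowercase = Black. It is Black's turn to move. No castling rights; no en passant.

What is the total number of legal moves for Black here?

0

Black to move; king on a1.
In check: no.
Legal moves: none.
Count: 0.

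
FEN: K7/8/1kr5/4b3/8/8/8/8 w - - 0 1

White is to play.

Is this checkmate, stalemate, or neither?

stalemate

White to move; white king on a8.
In check: no.
King squares — a7: attacked by Kb6; b7: attacked by Kb6; b8: attacked by Be5.
Legal moves for White: none.
Not in check and no legal moves → stalemate.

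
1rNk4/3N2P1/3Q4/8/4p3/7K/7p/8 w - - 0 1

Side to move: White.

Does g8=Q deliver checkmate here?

yes

After g8=Q: black king on d8; in check: yes, from the white queen on g8.
King squares — c7: attacked by Qd6; d7: attacked by Qd6; e7: attacked by Qd6; c8: attacked by Qg8; e8: attacked by Qg8.
Black has no legal moves → checkmate.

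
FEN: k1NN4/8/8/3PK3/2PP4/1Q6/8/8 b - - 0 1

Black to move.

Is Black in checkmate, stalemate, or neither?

stalemate

Black to move; black king on a8.
In check: no.
King squares — a7: attacked by Nc8; b7: attacked by Qb3; b8: attacked by Qb3.
Legal moves for Black: none.
Not in check and no legal moves → stalemate.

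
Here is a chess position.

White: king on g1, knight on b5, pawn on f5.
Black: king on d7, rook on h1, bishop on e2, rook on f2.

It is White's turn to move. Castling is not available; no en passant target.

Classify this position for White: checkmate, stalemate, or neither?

neither

White to move; white king on g1.
In check: yes, from the black rook on h1.
King squares — f1: attacked by Rh1; h1: available; f2: available; g2: attacked by Rf2; h2: attacked by Rh1.
Legal moves for White: Kxf2, Kxh1.
White is in check but has 2 legal moves → neither.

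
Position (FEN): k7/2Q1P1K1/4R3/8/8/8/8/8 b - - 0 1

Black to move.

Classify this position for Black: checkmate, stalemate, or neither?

stalemate

Black to move; black king on a8.
In check: no.
King squares — a7: attacked by Qc7; b7: attacked by Qc7; b8: attacked by Qc7.
Legal moves for Black: none.
Not in check and no legal moves → stalemate.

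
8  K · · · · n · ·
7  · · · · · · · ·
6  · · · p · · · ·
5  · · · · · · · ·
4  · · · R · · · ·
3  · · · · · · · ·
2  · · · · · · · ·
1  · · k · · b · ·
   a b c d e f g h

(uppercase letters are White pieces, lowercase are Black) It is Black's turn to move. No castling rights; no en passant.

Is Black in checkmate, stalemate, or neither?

neither

Black to move; black king on c1.
In check: no.
Legal moves for Black: Nh7, Nd7, Ng6, Ne6, Ba6, Bb5, Bc4, Bh3, Bd3, Bg2+, Be2, Kc2, Kb2, Kb1, d5.
Black has 15 legal moves and is not in check → neither.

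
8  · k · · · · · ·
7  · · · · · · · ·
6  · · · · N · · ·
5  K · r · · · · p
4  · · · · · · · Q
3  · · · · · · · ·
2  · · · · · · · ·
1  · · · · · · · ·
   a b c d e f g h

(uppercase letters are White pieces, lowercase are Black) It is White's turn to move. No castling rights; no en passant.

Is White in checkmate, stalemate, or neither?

White to move; white king on a5.
In check: yes, from the black rook on c5.
Legal moves for White: Kb6, Ka6, Kb4, Ka4, Nxc5.
White is in check but has 5 legal moves → neither.

neither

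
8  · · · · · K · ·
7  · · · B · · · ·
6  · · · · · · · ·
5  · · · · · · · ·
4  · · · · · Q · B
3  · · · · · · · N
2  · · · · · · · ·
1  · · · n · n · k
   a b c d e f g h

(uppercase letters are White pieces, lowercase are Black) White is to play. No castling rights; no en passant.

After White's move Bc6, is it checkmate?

yes

After Bc6: black king on h1; in check: yes, from the white bishop on c6.
King squares — g1: attacked by Nh3; g2: attacked by Bc6; h2: attacked by Qf4.
Black has no legal moves → checkmate.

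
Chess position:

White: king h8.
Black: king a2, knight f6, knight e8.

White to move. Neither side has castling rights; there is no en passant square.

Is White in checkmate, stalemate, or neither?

stalemate

White to move; white king on h8.
In check: no.
King squares — g7: attacked by Ne8; h7: attacked by Nf6; g8: attacked by Nf6.
Legal moves for White: none.
Not in check and no legal moves → stalemate.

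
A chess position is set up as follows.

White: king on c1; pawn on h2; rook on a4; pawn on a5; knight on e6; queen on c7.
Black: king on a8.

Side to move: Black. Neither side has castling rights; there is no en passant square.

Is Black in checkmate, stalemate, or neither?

stalemate

Black to move; black king on a8.
In check: no.
King squares — a7: attacked by Qc7; b7: attacked by Qc7; b8: attacked by Qc7.
Legal moves for Black: none.
Not in check and no legal moves → stalemate.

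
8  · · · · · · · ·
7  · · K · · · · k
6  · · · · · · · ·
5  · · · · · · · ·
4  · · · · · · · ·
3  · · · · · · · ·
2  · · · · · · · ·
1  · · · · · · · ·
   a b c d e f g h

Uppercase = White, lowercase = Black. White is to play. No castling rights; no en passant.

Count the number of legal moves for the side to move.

8

White to move; king on c7.
In check: no.
Legal moves: Kd8, Kc8, Kb8, Kd7, Kb7, Kd6, Kc6, Kb6.
Count: 8.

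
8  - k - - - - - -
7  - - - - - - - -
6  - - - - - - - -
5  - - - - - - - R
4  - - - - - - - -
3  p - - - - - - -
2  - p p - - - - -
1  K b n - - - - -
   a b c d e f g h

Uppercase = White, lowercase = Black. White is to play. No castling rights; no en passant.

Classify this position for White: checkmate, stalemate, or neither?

checkmate

White to move; white king on a1.
In check: yes, from the black pawn on b2.
King squares — b1: attacked by Pc2; a2: attacked by Bb1; b2: attacked by Pa3.
Legal moves for White: none.
In check with no legal moves → checkmate.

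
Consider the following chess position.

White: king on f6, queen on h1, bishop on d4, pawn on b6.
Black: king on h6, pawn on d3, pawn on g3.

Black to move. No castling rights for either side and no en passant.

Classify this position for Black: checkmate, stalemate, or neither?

Black to move; black king on h6.
In check: yes, from the white queen on h1.
King squares — g5: attacked by Kf6; h5: attacked by Qh1; g6: attacked by Kf6; g7: attacked by Kf6; h7: attacked by Qh1.
Legal moves for Black: none.
In check with no legal moves → checkmate.

checkmate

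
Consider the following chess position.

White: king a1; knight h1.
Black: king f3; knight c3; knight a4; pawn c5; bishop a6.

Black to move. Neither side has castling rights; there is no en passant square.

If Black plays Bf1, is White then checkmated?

After Bf1: white king on a1; in check: no.
White is not in check, so this cannot be checkmate.

no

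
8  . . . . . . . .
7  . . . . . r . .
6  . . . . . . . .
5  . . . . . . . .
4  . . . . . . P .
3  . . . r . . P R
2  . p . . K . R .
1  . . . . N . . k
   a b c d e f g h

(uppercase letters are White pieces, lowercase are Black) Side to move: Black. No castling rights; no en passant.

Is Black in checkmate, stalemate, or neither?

checkmate

Black to move; black king on h1.
In check: yes, from the white rook on h3.
King squares — g1: attacked by Rg2; g2: attacked by Ne1; h2: attacked by Rg2.
Legal moves for Black: none.
In check with no legal moves → checkmate.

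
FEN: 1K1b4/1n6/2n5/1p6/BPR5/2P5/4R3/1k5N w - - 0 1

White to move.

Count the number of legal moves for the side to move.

4

White to move; king on b8.
In check: yes, from the black knight on c6.
Legal moves: Kc8, Ka8, Kxb7, Rxc6.
Count: 4.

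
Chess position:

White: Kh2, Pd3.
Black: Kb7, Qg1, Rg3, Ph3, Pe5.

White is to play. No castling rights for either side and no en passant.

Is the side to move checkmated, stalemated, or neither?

White to move; white king on h2.
In check: yes, from the black queen on g1.
King squares — g1: attacked by Rg3; h1: attacked by Qg1; g2: attacked by Qg1; g3: attacked by Qg1; h3: attacked by Rg3.
Legal moves for White: none.
In check with no legal moves → checkmate.

checkmate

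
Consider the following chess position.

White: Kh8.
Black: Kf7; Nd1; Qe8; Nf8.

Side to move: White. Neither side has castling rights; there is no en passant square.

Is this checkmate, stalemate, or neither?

stalemate

White to move; white king on h8.
In check: no.
King squares — g7: attacked by Kf7; h7: attacked by Nf8; g8: attacked by Kf7.
Legal moves for White: none.
Not in check and no legal moves → stalemate.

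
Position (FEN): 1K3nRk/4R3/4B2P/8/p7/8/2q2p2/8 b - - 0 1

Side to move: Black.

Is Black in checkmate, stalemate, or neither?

checkmate

Black to move; black king on h8.
In check: yes, from the white rook on g8.
King squares — g7: attacked by Ph6; h7: attacked by Re7; g8: attacked by Be6.
Legal moves for Black: none.
In check with no legal moves → checkmate.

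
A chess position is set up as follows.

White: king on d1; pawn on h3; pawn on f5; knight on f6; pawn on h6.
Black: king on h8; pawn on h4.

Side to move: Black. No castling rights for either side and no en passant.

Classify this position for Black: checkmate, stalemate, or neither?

stalemate

Black to move; black king on h8.
In check: no.
King squares — g7: attacked by Ph6; h7: attacked by Nf6; g8: attacked by Nf6.
Legal moves for Black: none.
Not in check and no legal moves → stalemate.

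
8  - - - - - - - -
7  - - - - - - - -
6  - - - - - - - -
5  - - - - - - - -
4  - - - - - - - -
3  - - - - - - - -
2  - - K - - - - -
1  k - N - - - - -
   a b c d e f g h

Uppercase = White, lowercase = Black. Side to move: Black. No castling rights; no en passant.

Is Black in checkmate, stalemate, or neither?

stalemate

Black to move; black king on a1.
In check: no.
King squares — b1: attacked by Kc2; a2: attacked by Nc1; b2: attacked by Kc2.
Legal moves for Black: none.
Not in check and no legal moves → stalemate.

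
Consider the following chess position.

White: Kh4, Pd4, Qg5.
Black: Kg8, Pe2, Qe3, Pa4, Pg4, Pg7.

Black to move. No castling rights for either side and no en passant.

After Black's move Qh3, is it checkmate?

yes

After Qh3: white king on h4; in check: yes, from the black queen on h3.
King squares — g3: attacked by Qh3; h3: attacked by Pg4; g4: attacked by Qh3; g5: own queen; h5: attacked by Qh3.
White has no legal moves → checkmate.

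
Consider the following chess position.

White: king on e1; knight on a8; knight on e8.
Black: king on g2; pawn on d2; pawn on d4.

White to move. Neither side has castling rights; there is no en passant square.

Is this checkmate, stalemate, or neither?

neither

White to move; white king on e1.
In check: yes, from the black pawn on d2.
King squares — d1: available; f1: attacked by Kg2; d2: available; e2: available; f2: attacked by Kg2.
Legal moves for White: Ke2, Kxd2, Kd1.
White is in check but has 3 legal moves → neither.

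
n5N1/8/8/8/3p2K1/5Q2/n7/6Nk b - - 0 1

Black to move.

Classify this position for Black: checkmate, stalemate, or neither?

neither

Black to move; black king on h1.
In check: yes, from the white queen on f3.
Legal moves for Black: Kh2, Kxg1.
Black is in check but has 2 legal moves → neither.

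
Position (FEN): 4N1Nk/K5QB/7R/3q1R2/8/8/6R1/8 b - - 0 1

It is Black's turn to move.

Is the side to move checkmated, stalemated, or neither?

checkmate

Black to move; black king on h8.
In check: yes, from the white queen on g7.
King squares — g7: attacked by Rg2; h7: attacked by Rh6; g8: attacked by Qg7.
Legal moves for Black: none.
In check with no legal moves → checkmate.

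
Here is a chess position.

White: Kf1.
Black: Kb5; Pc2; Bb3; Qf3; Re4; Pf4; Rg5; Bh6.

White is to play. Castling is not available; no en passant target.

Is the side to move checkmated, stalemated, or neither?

checkmate

White to move; white king on f1.
In check: yes, from the black queen on f3.
King squares — e1: attacked by Re4; g1: attacked by Rg5; e2: attacked by Qf3; f2: attacked by Qf3; g2: attacked by Qf3.
Legal moves for White: none.
In check with no legal moves → checkmate.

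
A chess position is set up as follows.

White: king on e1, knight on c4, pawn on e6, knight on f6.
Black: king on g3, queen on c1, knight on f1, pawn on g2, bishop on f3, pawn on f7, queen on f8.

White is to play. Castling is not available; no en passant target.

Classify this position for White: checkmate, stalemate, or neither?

checkmate

White to move; white king on e1.
In check: yes, from the black queen on c1.
King squares — d1: attacked by Qc1; f1: attacked by Qc1; d2: attacked by Qc1; e2: attacked by Bf3; f2: attacked by Kg3.
Legal moves for White: none.
In check with no legal moves → checkmate.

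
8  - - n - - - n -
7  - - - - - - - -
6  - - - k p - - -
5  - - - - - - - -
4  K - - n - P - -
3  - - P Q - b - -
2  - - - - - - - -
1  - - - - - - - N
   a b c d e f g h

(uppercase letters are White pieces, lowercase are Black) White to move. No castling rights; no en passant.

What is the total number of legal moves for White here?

24

White to move; king on a4.
In check: no.
Legal moves: Ka5, Kb4, Ka3, Qh7, Qg6, Qa6+, Qf5, Qb5, Qe4, Qxd4+, Qc4, Qxf3, Qe3, Qe2, Qd2, Qc2, Qf1, Qd1, Qb1, Ng3, Nf2, cxd4, f5, c4.
Count: 24.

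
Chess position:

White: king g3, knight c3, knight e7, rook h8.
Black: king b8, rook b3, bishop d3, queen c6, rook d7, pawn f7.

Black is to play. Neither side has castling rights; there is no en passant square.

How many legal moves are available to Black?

Black to move; king on b8.
In check: yes, from the white rook on h8.
Legal moves: Kc7, Kb7, Ka7, Rd8, Qc8.
Count: 5.

5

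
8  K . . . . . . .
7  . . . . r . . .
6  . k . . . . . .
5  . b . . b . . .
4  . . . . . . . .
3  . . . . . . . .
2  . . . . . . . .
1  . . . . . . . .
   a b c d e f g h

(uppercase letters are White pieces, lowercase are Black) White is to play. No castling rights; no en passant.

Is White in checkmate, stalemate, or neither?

White to move; white king on a8.
In check: no.
King squares — a7: attacked by Kb6; b7: attacked by Kb6; b8: attacked by Be5.
Legal moves for White: none.
Not in check and no legal moves → stalemate.

stalemate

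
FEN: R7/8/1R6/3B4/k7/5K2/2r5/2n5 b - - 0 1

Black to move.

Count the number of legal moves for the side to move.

0

Black to move; king on a4.
In check: yes, from the white rook on a8.
Legal moves: none.
Count: 0.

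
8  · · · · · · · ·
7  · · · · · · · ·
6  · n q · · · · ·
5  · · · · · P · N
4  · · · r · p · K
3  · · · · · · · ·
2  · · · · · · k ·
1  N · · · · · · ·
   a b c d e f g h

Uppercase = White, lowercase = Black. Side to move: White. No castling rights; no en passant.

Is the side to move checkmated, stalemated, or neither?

White to move; white king on h4.
In check: no.
Legal moves for White: Ng7, Nf6, Nxf4+, Ng3, Kg5, Kg4, Nb3, Nc2, f6.
White has 9 legal moves and is not in check → neither.

neither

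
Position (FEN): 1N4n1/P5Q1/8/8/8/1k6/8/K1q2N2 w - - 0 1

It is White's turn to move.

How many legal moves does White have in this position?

White to move; king on a1.
In check: yes, from the black queen on c1.
Legal moves: none.
Count: 0.

0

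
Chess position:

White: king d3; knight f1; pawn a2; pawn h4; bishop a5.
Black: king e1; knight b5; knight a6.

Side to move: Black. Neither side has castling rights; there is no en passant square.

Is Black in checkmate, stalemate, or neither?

Black to move; black king on e1.
In check: yes, from the white bishop on a5.
Legal moves for Black: Kf2, Kxf1, Kd1, Nb4+, Nc3.
Black is in check but has 5 legal moves → neither.

neither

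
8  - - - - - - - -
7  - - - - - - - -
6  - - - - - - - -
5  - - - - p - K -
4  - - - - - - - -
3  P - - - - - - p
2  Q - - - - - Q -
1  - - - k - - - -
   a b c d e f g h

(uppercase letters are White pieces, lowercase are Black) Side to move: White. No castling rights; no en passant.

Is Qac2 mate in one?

no

After Qac2: black king on d1; in check: yes, from the white queen on c2.
Black has 1 legal reply: Ke1.
In check but a legal move exists → not checkmate.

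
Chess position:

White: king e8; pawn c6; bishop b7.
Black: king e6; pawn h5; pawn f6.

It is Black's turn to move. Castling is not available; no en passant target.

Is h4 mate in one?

After h4: white king on e8; in check: no.
White is not in check, so this cannot be checkmate.

no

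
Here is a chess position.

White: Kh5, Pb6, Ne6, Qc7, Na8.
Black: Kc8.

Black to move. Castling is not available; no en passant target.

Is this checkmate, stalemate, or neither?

Black to move; black king on c8.
In check: yes, from the white queen on c7.
King squares — b7: attacked by Qc7; c7: attacked by Pb6; d7: attacked by Qc7; b8: attacked by Qc7; d8: attacked by Ne6.
Legal moves for Black: none.
In check with no legal moves → checkmate.

checkmate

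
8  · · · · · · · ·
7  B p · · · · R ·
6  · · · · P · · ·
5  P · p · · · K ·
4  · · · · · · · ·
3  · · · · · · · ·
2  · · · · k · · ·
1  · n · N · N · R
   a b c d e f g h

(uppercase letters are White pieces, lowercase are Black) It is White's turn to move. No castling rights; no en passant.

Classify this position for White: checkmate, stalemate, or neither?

White to move; white king on g5.
In check: no.
Legal moves for White include: Rg8, Rgh7, Rf7, Re7, Rd7, Rc7, Rxb7, Rg6, Bb8, Bb6, Bxc5, Kh6, Kg6, Kf6, Kh5, Kf5, Kh4, Kg4, ... (list truncated; more exist).
White has legal moves and is not in check → neither.

neither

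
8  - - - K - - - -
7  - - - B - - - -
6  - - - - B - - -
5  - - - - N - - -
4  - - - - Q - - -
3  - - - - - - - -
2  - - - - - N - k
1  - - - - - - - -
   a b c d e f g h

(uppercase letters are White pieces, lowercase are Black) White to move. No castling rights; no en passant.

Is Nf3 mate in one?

no

After Nf3: black king on h2; in check: yes, from the white knight on f3.
Black has 2 legal replies: Kg3, Kg2.
In check but a legal move exists → not checkmate.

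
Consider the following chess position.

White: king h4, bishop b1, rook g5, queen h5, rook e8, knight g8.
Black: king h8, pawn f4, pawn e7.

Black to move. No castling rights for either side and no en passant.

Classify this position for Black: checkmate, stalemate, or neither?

Black to move; black king on h8.
In check: yes, from the white queen on h5.
King squares — g7: attacked by Rg5; h7: attacked by Bb1; g8: attacked by Rg5.
Legal moves for Black: none.
In check with no legal moves → checkmate.

checkmate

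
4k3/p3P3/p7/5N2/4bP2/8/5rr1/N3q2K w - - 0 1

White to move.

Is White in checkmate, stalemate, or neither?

White to move; white king on h1.
In check: yes, from the black queen on e1.
King squares — g1: attacked by Qe1; g2: attacked by Rf2; h2: attacked by Rg2.
Legal moves for White: none.
In check with no legal moves → checkmate.

checkmate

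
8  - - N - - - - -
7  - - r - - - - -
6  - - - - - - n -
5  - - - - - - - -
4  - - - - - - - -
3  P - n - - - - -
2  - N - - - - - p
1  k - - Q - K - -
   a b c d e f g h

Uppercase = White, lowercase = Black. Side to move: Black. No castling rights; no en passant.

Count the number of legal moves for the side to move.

4

Black to move; king on a1.
In check: yes, from the white queen on d1.
Legal moves: Kxb2, Ka2, Nxd1, Nb1.
Count: 4.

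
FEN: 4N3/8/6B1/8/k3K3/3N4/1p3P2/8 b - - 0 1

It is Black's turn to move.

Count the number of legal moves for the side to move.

8

Black to move; king on a4.
In check: no.
Legal moves: Kb5, Ka5, Kb3, Ka3, b1=Q, b1=R, b1=B, b1=N.
Count: 8.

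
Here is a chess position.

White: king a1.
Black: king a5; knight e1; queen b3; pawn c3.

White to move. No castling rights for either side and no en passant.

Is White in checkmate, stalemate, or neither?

White to move; white king on a1.
In check: no.
King squares — b1: attacked by Qb3; a2: attacked by Qb3; b2: attacked by Qb3.
Legal moves for White: none.
Not in check and no legal moves → stalemate.

stalemate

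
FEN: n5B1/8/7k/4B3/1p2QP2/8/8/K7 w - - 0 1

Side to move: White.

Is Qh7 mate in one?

yes

After Qh7: black king on h6; in check: yes, from the white queen on h7.
King squares — g5: attacked by Pf4; h5: attacked by Qh7; g6: attacked by Qh7; g7: attacked by Be5; h7: attacked by Bg8.
Black has no legal moves → checkmate.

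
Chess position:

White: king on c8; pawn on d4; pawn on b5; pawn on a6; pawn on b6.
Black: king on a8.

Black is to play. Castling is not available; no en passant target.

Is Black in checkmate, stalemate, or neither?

Black to move; black king on a8.
In check: no.
King squares — a7: attacked by Pb6; b7: attacked by Pa6; b8: attacked by Kc8.
Legal moves for Black: none.
Not in check and no legal moves → stalemate.

stalemate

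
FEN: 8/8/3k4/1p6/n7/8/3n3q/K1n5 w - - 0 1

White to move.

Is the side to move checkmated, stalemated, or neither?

stalemate

White to move; white king on a1.
In check: no.
King squares — b1: attacked by Nd2; a2: attacked by Nc1; b2: attacked by Na4.
Legal moves for White: none.
Not in check and no legal moves → stalemate.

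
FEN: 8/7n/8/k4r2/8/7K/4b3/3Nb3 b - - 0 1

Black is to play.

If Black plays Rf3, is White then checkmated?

After Rf3: white king on h3; in check: yes, from the black rook on f3.
White has 3 legal replies: Kg4, Kh2, Kg2.
In check but a legal move exists → not checkmate.

no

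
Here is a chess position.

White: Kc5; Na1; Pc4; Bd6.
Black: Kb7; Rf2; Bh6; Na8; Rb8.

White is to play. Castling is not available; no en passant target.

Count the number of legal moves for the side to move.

White to move; king on c5.
In check: no.
Legal moves: Bf8, Bxb8, Be7, Bc7, Be5, Bf4, Bg3, Bh2, Kd5, Kb5, Kd4, Kb4, Nb3, Nc2.
Count: 14.

14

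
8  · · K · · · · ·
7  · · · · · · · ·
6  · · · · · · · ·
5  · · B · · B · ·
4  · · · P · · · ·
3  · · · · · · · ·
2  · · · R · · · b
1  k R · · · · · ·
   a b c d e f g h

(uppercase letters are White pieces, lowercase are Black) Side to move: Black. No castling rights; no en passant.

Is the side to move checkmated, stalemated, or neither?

checkmate

Black to move; black king on a1.
In check: yes, from the white rook on b1.
King squares — b1: attacked by Bf5; a2: attacked by Rd2; b2: attacked by Rb1.
Legal moves for Black: none.
In check with no legal moves → checkmate.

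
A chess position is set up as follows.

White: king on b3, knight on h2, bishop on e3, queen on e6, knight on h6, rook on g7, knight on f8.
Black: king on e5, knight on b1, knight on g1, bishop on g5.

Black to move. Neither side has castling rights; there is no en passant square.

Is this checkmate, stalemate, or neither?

checkmate

Black to move; black king on e5.
In check: yes, from the white queen on e6.
King squares — d4: attacked by Be3; e4: attacked by Qe6; f4: attacked by Be3; d5: attacked by Qe6; f5: attacked by Qe6; d6: attacked by Qe6; e6: attacked by Nf8; f6: attacked by Qe6.
Legal moves for Black: none.
In check with no legal moves → checkmate.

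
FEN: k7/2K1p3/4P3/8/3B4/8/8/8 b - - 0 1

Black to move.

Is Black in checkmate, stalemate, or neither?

stalemate

Black to move; black king on a8.
In check: no.
King squares — a7: attacked by Bd4; b7: attacked by Kc7; b8: attacked by Kc7.
Legal moves for Black: none.
Not in check and no legal moves → stalemate.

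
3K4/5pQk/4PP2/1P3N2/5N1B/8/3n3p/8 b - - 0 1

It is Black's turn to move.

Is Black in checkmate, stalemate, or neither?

Black to move; black king on h7.
In check: yes, from the white queen on g7.
King squares — g6: attacked by Nf4; h6: attacked by Nf5; g7: attacked by Nf5; g8: attacked by Qg7; h8: attacked by Qg7.
Legal moves for Black: none.
In check with no legal moves → checkmate.

checkmate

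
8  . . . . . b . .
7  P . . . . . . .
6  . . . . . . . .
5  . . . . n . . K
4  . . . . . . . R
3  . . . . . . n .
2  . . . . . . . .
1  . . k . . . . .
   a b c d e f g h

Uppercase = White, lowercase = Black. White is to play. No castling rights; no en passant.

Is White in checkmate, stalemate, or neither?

neither

White to move; white king on h5.
In check: yes, from the black knight on g3.
Legal moves for White: Kg5.
White is in check but has 1 legal move → neither.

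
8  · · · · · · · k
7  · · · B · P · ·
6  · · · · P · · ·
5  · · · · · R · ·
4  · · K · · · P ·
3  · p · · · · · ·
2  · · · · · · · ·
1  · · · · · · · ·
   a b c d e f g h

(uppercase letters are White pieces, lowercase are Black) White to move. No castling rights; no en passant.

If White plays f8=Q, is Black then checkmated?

After f8=Q: black king on h8; in check: yes, from the white queen on f8.
Black has 1 legal reply: Kh7.
In check but a legal move exists → not checkmate.

no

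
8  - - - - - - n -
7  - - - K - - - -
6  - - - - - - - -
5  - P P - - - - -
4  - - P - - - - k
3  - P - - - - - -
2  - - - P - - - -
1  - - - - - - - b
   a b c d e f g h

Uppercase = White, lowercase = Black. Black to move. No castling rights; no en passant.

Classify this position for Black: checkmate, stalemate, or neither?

neither

Black to move; black king on h4.
In check: no.
Legal moves for Black: Ne7, Nh6, Nf6+, Kh5, Kg5, Kg4, Kh3, Kg3, Ba8, Bb7, Bc6+, Bd5, Be4, Bf3, Bg2.
Black has 15 legal moves and is not in check → neither.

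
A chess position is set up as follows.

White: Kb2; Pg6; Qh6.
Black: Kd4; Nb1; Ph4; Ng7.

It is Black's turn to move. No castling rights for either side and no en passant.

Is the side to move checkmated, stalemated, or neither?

Black to move; black king on d4.
In check: no.
Legal moves for Black: Ne8, Ne6, Nh5, Nf5, Ke5, Kd5, Kc5, Ke4, Kc4, Kd3, Nc3, Na3, Nd2, h3.
Black has 14 legal moves and is not in check → neither.

neither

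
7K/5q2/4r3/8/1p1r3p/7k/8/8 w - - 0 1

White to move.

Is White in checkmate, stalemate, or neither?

White to move; white king on h8.
In check: no.
King squares — g7: attacked by Qf7; h7: attacked by Qf7; g8: attacked by Qf7.
Legal moves for White: none.
Not in check and no legal moves → stalemate.

stalemate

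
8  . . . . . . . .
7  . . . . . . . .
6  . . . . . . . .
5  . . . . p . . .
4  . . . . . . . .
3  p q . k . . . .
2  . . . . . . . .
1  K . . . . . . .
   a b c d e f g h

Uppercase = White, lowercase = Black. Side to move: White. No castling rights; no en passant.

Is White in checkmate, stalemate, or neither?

White to move; white king on a1.
In check: no.
King squares — b1: attacked by Qb3; a2: attacked by Qb3; b2: attacked by Pa3.
Legal moves for White: none.
Not in check and no legal moves → stalemate.

stalemate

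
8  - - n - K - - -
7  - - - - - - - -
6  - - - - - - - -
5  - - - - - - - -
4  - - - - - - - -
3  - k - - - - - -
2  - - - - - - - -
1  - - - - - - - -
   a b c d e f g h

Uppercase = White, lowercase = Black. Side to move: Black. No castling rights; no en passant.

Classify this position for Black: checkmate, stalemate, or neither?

neither

Black to move; black king on b3.
In check: no.
Legal moves for Black: Ne7, Na7, Nd6+, Nb6, Kc4, Kb4, Ka4, Kc3, Ka3, Kc2, Kb2, Ka2.
Black has 12 legal moves and is not in check → neither.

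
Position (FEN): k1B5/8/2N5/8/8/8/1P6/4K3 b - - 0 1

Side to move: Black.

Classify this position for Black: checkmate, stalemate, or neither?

stalemate

Black to move; black king on a8.
In check: no.
King squares — a7: attacked by Nc6; b7: attacked by Bc8; b8: attacked by Nc6.
Legal moves for Black: none.
Not in check and no legal moves → stalemate.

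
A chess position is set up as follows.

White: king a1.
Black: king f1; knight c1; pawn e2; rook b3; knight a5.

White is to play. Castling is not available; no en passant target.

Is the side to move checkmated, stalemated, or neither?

stalemate

White to move; white king on a1.
In check: no.
King squares — b1: attacked by Rb3; a2: attacked by Nc1; b2: attacked by Rb3.
Legal moves for White: none.
Not in check and no legal moves → stalemate.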